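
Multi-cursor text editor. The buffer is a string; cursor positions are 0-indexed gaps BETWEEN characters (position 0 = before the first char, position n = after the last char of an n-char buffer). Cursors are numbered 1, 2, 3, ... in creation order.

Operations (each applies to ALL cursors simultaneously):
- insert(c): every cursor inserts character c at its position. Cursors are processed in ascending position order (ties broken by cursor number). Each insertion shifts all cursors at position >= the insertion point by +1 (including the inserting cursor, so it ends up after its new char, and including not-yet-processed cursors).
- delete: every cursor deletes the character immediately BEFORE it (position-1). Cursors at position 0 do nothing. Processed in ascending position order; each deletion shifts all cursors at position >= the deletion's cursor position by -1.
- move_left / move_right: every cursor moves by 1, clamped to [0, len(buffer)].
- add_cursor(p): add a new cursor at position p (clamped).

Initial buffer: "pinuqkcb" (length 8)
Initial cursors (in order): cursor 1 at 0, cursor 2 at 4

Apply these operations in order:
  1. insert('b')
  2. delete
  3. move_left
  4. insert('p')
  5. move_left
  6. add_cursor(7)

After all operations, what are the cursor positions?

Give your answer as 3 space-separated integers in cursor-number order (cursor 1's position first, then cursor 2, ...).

Answer: 0 4 7

Derivation:
After op 1 (insert('b')): buffer="bpinubqkcb" (len 10), cursors c1@1 c2@6, authorship 1....2....
After op 2 (delete): buffer="pinuqkcb" (len 8), cursors c1@0 c2@4, authorship ........
After op 3 (move_left): buffer="pinuqkcb" (len 8), cursors c1@0 c2@3, authorship ........
After op 4 (insert('p')): buffer="ppinpuqkcb" (len 10), cursors c1@1 c2@5, authorship 1...2.....
After op 5 (move_left): buffer="ppinpuqkcb" (len 10), cursors c1@0 c2@4, authorship 1...2.....
After op 6 (add_cursor(7)): buffer="ppinpuqkcb" (len 10), cursors c1@0 c2@4 c3@7, authorship 1...2.....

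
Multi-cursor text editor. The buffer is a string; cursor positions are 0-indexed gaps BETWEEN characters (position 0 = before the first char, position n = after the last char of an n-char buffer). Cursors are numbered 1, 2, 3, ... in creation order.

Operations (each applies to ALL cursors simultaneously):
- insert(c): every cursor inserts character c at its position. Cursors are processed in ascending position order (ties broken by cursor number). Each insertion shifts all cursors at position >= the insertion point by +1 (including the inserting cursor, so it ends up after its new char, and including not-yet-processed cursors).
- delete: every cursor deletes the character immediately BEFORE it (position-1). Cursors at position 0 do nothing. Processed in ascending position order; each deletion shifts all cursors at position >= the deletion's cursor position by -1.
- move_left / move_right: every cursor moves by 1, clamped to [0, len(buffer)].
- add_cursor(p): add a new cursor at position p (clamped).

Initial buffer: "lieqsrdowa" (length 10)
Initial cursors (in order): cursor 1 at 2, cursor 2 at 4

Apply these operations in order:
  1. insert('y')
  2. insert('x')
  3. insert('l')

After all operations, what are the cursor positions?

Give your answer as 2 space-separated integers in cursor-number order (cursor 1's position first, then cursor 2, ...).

Answer: 5 10

Derivation:
After op 1 (insert('y')): buffer="liyeqysrdowa" (len 12), cursors c1@3 c2@6, authorship ..1..2......
After op 2 (insert('x')): buffer="liyxeqyxsrdowa" (len 14), cursors c1@4 c2@8, authorship ..11..22......
After op 3 (insert('l')): buffer="liyxleqyxlsrdowa" (len 16), cursors c1@5 c2@10, authorship ..111..222......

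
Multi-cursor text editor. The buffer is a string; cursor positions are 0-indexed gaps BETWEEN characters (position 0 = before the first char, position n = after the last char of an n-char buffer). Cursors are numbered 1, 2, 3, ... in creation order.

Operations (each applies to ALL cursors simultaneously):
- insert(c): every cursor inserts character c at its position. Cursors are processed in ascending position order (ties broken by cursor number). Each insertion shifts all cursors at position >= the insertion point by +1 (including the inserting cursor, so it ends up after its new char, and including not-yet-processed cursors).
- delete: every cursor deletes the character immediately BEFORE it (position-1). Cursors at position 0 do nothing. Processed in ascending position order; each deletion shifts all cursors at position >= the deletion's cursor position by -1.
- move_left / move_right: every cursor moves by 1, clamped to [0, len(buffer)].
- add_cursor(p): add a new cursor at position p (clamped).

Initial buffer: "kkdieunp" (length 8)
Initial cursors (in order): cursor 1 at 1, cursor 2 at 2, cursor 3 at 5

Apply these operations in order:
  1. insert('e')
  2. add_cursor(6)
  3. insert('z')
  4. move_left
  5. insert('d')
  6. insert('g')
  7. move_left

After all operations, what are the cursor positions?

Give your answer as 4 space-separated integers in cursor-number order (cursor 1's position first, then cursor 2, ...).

Answer: 3 8 18 13

Derivation:
After op 1 (insert('e')): buffer="kekedieeunp" (len 11), cursors c1@2 c2@4 c3@8, authorship .1.2...3...
After op 2 (add_cursor(6)): buffer="kekedieeunp" (len 11), cursors c1@2 c2@4 c4@6 c3@8, authorship .1.2...3...
After op 3 (insert('z')): buffer="kezkezdizeezunp" (len 15), cursors c1@3 c2@6 c4@9 c3@12, authorship .11.22..4.33...
After op 4 (move_left): buffer="kezkezdizeezunp" (len 15), cursors c1@2 c2@5 c4@8 c3@11, authorship .11.22..4.33...
After op 5 (insert('d')): buffer="kedzkedzdidzeedzunp" (len 19), cursors c1@3 c2@7 c4@11 c3@15, authorship .111.222..44.333...
After op 6 (insert('g')): buffer="kedgzkedgzdidgzeedgzunp" (len 23), cursors c1@4 c2@9 c4@14 c3@19, authorship .1111.2222..444.3333...
After op 7 (move_left): buffer="kedgzkedgzdidgzeedgzunp" (len 23), cursors c1@3 c2@8 c4@13 c3@18, authorship .1111.2222..444.3333...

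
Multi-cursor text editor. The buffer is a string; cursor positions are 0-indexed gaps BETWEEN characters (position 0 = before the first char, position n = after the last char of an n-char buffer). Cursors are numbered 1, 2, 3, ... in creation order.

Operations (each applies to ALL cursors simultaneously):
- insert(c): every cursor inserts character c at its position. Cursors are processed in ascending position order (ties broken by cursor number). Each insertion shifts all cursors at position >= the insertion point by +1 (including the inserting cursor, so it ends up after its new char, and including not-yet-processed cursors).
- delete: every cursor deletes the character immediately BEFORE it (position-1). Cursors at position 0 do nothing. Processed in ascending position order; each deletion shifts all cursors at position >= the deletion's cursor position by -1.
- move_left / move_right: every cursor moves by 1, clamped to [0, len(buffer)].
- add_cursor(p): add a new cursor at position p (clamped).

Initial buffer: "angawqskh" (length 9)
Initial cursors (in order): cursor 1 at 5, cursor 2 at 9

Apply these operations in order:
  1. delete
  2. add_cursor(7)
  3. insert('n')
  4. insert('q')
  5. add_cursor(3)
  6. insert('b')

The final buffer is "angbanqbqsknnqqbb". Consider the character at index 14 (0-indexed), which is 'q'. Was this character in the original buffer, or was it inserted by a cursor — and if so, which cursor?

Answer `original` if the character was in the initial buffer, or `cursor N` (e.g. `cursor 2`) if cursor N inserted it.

After op 1 (delete): buffer="angaqsk" (len 7), cursors c1@4 c2@7, authorship .......
After op 2 (add_cursor(7)): buffer="angaqsk" (len 7), cursors c1@4 c2@7 c3@7, authorship .......
After op 3 (insert('n')): buffer="anganqsknn" (len 10), cursors c1@5 c2@10 c3@10, authorship ....1...23
After op 4 (insert('q')): buffer="anganqqsknnqq" (len 13), cursors c1@6 c2@13 c3@13, authorship ....11...2323
After op 5 (add_cursor(3)): buffer="anganqqsknnqq" (len 13), cursors c4@3 c1@6 c2@13 c3@13, authorship ....11...2323
After op 6 (insert('b')): buffer="angbanqbqsknnqqbb" (len 17), cursors c4@4 c1@8 c2@17 c3@17, authorship ...4.111...232323
Authorship (.=original, N=cursor N): . . . 4 . 1 1 1 . . . 2 3 2 3 2 3
Index 14: author = 3

Answer: cursor 3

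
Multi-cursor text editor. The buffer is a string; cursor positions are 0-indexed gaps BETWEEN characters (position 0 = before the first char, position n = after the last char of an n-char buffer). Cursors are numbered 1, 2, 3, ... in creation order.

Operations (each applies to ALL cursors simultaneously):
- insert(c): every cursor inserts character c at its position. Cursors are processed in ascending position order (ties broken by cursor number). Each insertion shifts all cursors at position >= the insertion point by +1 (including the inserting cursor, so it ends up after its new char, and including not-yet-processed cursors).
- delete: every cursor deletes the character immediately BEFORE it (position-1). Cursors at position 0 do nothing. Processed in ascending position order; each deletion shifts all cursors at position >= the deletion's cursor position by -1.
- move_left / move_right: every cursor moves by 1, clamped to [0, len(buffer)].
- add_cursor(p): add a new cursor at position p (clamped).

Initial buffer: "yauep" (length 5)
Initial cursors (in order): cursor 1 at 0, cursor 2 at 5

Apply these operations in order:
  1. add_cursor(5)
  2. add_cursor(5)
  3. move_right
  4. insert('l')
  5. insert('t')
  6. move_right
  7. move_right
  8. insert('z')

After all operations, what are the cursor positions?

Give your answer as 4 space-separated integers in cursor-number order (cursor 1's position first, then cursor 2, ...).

Answer: 6 17 17 17

Derivation:
After op 1 (add_cursor(5)): buffer="yauep" (len 5), cursors c1@0 c2@5 c3@5, authorship .....
After op 2 (add_cursor(5)): buffer="yauep" (len 5), cursors c1@0 c2@5 c3@5 c4@5, authorship .....
After op 3 (move_right): buffer="yauep" (len 5), cursors c1@1 c2@5 c3@5 c4@5, authorship .....
After op 4 (insert('l')): buffer="ylaueplll" (len 9), cursors c1@2 c2@9 c3@9 c4@9, authorship .1....234
After op 5 (insert('t')): buffer="yltaueplllttt" (len 13), cursors c1@3 c2@13 c3@13 c4@13, authorship .11....234234
After op 6 (move_right): buffer="yltaueplllttt" (len 13), cursors c1@4 c2@13 c3@13 c4@13, authorship .11....234234
After op 7 (move_right): buffer="yltaueplllttt" (len 13), cursors c1@5 c2@13 c3@13 c4@13, authorship .11....234234
After op 8 (insert('z')): buffer="yltauzepllltttzzz" (len 17), cursors c1@6 c2@17 c3@17 c4@17, authorship .11..1..234234234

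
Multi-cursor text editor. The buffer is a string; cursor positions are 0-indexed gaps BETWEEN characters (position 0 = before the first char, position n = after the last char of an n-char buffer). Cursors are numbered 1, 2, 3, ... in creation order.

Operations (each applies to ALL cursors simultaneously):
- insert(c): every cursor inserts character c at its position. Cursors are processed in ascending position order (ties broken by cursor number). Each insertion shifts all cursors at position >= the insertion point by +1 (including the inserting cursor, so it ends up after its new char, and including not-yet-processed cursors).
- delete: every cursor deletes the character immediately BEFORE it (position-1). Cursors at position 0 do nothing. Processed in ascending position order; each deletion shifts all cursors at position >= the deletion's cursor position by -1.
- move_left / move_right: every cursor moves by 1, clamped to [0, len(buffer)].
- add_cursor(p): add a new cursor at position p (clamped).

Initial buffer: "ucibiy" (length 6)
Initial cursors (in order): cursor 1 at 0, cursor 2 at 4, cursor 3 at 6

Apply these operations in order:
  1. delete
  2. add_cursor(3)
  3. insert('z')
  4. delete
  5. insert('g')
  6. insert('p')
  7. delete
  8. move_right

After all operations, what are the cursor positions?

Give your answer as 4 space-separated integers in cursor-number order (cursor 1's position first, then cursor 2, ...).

After op 1 (delete): buffer="ucii" (len 4), cursors c1@0 c2@3 c3@4, authorship ....
After op 2 (add_cursor(3)): buffer="ucii" (len 4), cursors c1@0 c2@3 c4@3 c3@4, authorship ....
After op 3 (insert('z')): buffer="zucizziz" (len 8), cursors c1@1 c2@6 c4@6 c3@8, authorship 1...24.3
After op 4 (delete): buffer="ucii" (len 4), cursors c1@0 c2@3 c4@3 c3@4, authorship ....
After op 5 (insert('g')): buffer="guciggig" (len 8), cursors c1@1 c2@6 c4@6 c3@8, authorship 1...24.3
After op 6 (insert('p')): buffer="gpuciggppigp" (len 12), cursors c1@2 c2@9 c4@9 c3@12, authorship 11...2424.33
After op 7 (delete): buffer="guciggig" (len 8), cursors c1@1 c2@6 c4@6 c3@8, authorship 1...24.3
After op 8 (move_right): buffer="guciggig" (len 8), cursors c1@2 c2@7 c4@7 c3@8, authorship 1...24.3

Answer: 2 7 8 7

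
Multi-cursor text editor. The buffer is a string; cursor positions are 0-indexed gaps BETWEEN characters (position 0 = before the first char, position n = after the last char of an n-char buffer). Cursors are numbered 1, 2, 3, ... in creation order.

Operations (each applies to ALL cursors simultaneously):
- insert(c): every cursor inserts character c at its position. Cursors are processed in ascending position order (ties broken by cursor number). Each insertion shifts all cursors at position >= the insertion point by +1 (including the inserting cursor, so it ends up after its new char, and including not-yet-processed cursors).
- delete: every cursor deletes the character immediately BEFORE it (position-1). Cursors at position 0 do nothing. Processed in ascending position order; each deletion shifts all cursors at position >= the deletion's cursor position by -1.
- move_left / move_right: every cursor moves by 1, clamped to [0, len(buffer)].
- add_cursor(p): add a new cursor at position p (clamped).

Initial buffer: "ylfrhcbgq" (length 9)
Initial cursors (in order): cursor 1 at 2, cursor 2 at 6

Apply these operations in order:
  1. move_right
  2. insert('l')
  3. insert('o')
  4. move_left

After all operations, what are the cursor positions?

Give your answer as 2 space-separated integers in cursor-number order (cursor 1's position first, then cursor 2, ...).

After op 1 (move_right): buffer="ylfrhcbgq" (len 9), cursors c1@3 c2@7, authorship .........
After op 2 (insert('l')): buffer="ylflrhcblgq" (len 11), cursors c1@4 c2@9, authorship ...1....2..
After op 3 (insert('o')): buffer="ylflorhcblogq" (len 13), cursors c1@5 c2@11, authorship ...11....22..
After op 4 (move_left): buffer="ylflorhcblogq" (len 13), cursors c1@4 c2@10, authorship ...11....22..

Answer: 4 10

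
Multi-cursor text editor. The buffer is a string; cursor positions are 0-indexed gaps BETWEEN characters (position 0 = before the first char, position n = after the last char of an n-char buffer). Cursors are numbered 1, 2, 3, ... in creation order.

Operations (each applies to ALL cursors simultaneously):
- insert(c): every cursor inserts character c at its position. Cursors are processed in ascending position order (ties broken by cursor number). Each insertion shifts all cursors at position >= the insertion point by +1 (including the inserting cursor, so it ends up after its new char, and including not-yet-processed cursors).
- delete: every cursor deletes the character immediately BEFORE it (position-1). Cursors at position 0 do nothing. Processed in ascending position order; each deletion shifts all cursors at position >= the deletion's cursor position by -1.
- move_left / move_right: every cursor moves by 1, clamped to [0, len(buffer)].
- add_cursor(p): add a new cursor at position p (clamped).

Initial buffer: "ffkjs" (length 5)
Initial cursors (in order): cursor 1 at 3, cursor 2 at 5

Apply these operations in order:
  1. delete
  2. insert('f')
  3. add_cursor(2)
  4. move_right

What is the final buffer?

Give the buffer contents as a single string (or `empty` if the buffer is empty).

After op 1 (delete): buffer="ffj" (len 3), cursors c1@2 c2@3, authorship ...
After op 2 (insert('f')): buffer="fffjf" (len 5), cursors c1@3 c2@5, authorship ..1.2
After op 3 (add_cursor(2)): buffer="fffjf" (len 5), cursors c3@2 c1@3 c2@5, authorship ..1.2
After op 4 (move_right): buffer="fffjf" (len 5), cursors c3@3 c1@4 c2@5, authorship ..1.2

Answer: fffjf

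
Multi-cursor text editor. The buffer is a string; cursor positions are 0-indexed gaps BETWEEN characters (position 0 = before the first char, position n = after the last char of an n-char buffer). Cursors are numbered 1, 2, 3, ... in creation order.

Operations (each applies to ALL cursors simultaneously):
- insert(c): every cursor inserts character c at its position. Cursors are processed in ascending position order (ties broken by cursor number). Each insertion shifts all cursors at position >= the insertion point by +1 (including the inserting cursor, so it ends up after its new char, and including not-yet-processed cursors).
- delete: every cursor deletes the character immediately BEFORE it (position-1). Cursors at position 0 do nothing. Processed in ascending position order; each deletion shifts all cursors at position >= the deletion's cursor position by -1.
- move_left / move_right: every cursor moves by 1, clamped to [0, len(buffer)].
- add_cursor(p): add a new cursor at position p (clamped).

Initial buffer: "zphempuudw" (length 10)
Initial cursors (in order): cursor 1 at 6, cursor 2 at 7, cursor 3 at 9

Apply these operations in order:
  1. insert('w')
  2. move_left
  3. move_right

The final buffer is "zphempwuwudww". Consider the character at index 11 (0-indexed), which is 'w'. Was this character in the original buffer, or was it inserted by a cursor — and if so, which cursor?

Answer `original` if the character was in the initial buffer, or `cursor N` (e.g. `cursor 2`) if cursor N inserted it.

After op 1 (insert('w')): buffer="zphempwuwudww" (len 13), cursors c1@7 c2@9 c3@12, authorship ......1.2..3.
After op 2 (move_left): buffer="zphempwuwudww" (len 13), cursors c1@6 c2@8 c3@11, authorship ......1.2..3.
After op 3 (move_right): buffer="zphempwuwudww" (len 13), cursors c1@7 c2@9 c3@12, authorship ......1.2..3.
Authorship (.=original, N=cursor N): . . . . . . 1 . 2 . . 3 .
Index 11: author = 3

Answer: cursor 3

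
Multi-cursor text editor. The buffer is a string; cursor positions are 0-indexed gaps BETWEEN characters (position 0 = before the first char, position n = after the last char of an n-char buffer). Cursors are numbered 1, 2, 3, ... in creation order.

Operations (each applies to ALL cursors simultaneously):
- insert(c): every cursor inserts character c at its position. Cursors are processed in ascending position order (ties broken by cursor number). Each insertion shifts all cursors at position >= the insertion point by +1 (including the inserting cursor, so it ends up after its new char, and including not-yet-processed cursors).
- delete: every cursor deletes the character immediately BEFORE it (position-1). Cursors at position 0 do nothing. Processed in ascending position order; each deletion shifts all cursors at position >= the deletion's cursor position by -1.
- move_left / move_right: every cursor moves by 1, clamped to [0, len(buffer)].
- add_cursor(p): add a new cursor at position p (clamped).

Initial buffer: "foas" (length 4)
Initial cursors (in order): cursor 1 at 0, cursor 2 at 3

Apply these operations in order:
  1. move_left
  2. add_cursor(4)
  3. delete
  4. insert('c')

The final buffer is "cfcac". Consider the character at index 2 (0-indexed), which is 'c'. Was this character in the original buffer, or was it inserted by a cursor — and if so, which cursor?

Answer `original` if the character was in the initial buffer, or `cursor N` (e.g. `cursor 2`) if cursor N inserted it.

After op 1 (move_left): buffer="foas" (len 4), cursors c1@0 c2@2, authorship ....
After op 2 (add_cursor(4)): buffer="foas" (len 4), cursors c1@0 c2@2 c3@4, authorship ....
After op 3 (delete): buffer="fa" (len 2), cursors c1@0 c2@1 c3@2, authorship ..
After op 4 (insert('c')): buffer="cfcac" (len 5), cursors c1@1 c2@3 c3@5, authorship 1.2.3
Authorship (.=original, N=cursor N): 1 . 2 . 3
Index 2: author = 2

Answer: cursor 2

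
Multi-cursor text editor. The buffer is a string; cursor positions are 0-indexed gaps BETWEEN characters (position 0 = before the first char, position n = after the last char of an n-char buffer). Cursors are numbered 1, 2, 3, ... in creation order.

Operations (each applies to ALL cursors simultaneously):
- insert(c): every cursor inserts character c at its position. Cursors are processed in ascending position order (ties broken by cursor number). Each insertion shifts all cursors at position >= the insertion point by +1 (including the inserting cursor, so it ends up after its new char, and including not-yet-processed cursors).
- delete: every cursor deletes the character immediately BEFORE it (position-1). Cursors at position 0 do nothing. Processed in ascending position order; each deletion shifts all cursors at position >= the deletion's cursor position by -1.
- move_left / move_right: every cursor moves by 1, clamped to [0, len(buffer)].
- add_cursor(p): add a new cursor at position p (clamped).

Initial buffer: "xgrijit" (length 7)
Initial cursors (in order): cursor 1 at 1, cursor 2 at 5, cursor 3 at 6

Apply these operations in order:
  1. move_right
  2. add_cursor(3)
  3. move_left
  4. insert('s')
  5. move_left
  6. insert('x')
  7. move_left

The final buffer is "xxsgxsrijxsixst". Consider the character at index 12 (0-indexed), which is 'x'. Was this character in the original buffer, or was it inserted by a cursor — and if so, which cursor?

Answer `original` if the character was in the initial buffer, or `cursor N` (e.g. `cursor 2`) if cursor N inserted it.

Answer: cursor 3

Derivation:
After op 1 (move_right): buffer="xgrijit" (len 7), cursors c1@2 c2@6 c3@7, authorship .......
After op 2 (add_cursor(3)): buffer="xgrijit" (len 7), cursors c1@2 c4@3 c2@6 c3@7, authorship .......
After op 3 (move_left): buffer="xgrijit" (len 7), cursors c1@1 c4@2 c2@5 c3@6, authorship .......
After op 4 (insert('s')): buffer="xsgsrijsist" (len 11), cursors c1@2 c4@4 c2@8 c3@10, authorship .1.4...2.3.
After op 5 (move_left): buffer="xsgsrijsist" (len 11), cursors c1@1 c4@3 c2@7 c3@9, authorship .1.4...2.3.
After op 6 (insert('x')): buffer="xxsgxsrijxsixst" (len 15), cursors c1@2 c4@5 c2@10 c3@13, authorship .11.44...22.33.
After op 7 (move_left): buffer="xxsgxsrijxsixst" (len 15), cursors c1@1 c4@4 c2@9 c3@12, authorship .11.44...22.33.
Authorship (.=original, N=cursor N): . 1 1 . 4 4 . . . 2 2 . 3 3 .
Index 12: author = 3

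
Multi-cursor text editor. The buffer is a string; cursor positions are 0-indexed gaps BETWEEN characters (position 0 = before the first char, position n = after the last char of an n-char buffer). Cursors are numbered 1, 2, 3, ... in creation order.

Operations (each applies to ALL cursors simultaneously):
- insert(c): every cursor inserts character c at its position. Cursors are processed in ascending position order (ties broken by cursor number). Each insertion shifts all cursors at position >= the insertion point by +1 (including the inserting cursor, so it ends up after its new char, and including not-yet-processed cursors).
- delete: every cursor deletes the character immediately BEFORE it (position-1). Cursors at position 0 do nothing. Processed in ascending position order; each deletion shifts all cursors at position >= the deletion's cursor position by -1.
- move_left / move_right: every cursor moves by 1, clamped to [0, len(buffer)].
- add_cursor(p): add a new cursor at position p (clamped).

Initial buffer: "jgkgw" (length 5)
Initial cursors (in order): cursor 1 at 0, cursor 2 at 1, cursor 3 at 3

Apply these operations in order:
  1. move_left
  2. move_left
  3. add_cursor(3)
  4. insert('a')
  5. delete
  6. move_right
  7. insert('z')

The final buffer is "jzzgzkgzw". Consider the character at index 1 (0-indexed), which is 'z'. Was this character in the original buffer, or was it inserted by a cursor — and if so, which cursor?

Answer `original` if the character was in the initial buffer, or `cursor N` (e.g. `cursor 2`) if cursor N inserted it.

Answer: cursor 1

Derivation:
After op 1 (move_left): buffer="jgkgw" (len 5), cursors c1@0 c2@0 c3@2, authorship .....
After op 2 (move_left): buffer="jgkgw" (len 5), cursors c1@0 c2@0 c3@1, authorship .....
After op 3 (add_cursor(3)): buffer="jgkgw" (len 5), cursors c1@0 c2@0 c3@1 c4@3, authorship .....
After op 4 (insert('a')): buffer="aajagkagw" (len 9), cursors c1@2 c2@2 c3@4 c4@7, authorship 12.3..4..
After op 5 (delete): buffer="jgkgw" (len 5), cursors c1@0 c2@0 c3@1 c4@3, authorship .....
After op 6 (move_right): buffer="jgkgw" (len 5), cursors c1@1 c2@1 c3@2 c4@4, authorship .....
After op 7 (insert('z')): buffer="jzzgzkgzw" (len 9), cursors c1@3 c2@3 c3@5 c4@8, authorship .12.3..4.
Authorship (.=original, N=cursor N): . 1 2 . 3 . . 4 .
Index 1: author = 1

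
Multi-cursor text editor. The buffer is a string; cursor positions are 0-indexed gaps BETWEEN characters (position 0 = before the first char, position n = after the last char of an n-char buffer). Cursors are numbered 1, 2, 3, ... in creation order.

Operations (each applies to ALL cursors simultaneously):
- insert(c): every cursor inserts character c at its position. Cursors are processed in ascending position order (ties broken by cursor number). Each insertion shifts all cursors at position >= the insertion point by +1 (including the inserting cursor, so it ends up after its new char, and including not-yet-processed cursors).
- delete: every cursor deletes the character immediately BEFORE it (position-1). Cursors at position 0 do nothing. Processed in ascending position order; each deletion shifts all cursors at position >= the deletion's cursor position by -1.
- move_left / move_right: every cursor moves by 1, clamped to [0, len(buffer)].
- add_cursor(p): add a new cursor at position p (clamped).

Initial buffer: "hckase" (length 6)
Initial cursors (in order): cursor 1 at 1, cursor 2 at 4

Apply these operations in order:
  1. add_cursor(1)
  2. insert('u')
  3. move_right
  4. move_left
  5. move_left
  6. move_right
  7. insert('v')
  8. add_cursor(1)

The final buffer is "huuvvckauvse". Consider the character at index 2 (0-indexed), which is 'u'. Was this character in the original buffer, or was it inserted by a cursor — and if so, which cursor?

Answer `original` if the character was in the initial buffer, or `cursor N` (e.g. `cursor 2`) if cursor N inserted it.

Answer: cursor 3

Derivation:
After op 1 (add_cursor(1)): buffer="hckase" (len 6), cursors c1@1 c3@1 c2@4, authorship ......
After op 2 (insert('u')): buffer="huuckause" (len 9), cursors c1@3 c3@3 c2@7, authorship .13...2..
After op 3 (move_right): buffer="huuckause" (len 9), cursors c1@4 c3@4 c2@8, authorship .13...2..
After op 4 (move_left): buffer="huuckause" (len 9), cursors c1@3 c3@3 c2@7, authorship .13...2..
After op 5 (move_left): buffer="huuckause" (len 9), cursors c1@2 c3@2 c2@6, authorship .13...2..
After op 6 (move_right): buffer="huuckause" (len 9), cursors c1@3 c3@3 c2@7, authorship .13...2..
After op 7 (insert('v')): buffer="huuvvckauvse" (len 12), cursors c1@5 c3@5 c2@10, authorship .1313...22..
After op 8 (add_cursor(1)): buffer="huuvvckauvse" (len 12), cursors c4@1 c1@5 c3@5 c2@10, authorship .1313...22..
Authorship (.=original, N=cursor N): . 1 3 1 3 . . . 2 2 . .
Index 2: author = 3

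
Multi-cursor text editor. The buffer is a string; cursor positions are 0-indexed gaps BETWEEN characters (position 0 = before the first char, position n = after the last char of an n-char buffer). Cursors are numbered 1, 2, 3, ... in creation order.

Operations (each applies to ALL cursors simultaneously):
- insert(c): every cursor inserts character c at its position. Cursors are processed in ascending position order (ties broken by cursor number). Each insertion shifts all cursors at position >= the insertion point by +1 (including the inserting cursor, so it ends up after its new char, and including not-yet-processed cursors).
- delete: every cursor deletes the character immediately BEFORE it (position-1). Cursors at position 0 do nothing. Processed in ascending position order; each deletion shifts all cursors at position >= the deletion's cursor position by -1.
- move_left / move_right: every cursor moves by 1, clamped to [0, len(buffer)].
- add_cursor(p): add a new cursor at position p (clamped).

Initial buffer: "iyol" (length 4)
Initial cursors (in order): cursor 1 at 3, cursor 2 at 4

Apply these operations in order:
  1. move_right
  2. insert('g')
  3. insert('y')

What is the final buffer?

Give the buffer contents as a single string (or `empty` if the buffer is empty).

After op 1 (move_right): buffer="iyol" (len 4), cursors c1@4 c2@4, authorship ....
After op 2 (insert('g')): buffer="iyolgg" (len 6), cursors c1@6 c2@6, authorship ....12
After op 3 (insert('y')): buffer="iyolggyy" (len 8), cursors c1@8 c2@8, authorship ....1212

Answer: iyolggyy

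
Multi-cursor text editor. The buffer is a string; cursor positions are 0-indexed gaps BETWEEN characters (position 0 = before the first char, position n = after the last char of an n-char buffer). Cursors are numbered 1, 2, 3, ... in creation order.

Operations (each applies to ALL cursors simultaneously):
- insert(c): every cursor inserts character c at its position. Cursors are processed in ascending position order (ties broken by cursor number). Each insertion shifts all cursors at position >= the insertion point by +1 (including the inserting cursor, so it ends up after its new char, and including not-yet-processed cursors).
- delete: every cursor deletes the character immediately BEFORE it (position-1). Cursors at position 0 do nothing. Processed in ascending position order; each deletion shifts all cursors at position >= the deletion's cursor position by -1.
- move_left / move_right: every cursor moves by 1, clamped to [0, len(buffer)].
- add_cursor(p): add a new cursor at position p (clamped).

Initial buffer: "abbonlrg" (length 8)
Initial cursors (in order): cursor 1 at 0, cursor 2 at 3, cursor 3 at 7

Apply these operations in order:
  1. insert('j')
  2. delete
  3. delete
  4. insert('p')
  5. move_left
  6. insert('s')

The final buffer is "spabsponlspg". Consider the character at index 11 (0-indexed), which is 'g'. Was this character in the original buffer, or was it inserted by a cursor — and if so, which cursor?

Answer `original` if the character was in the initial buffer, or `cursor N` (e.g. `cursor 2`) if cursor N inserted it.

After op 1 (insert('j')): buffer="jabbjonlrjg" (len 11), cursors c1@1 c2@5 c3@10, authorship 1...2....3.
After op 2 (delete): buffer="abbonlrg" (len 8), cursors c1@0 c2@3 c3@7, authorship ........
After op 3 (delete): buffer="abonlg" (len 6), cursors c1@0 c2@2 c3@5, authorship ......
After op 4 (insert('p')): buffer="pabponlpg" (len 9), cursors c1@1 c2@4 c3@8, authorship 1..2...3.
After op 5 (move_left): buffer="pabponlpg" (len 9), cursors c1@0 c2@3 c3@7, authorship 1..2...3.
After op 6 (insert('s')): buffer="spabsponlspg" (len 12), cursors c1@1 c2@5 c3@10, authorship 11..22...33.
Authorship (.=original, N=cursor N): 1 1 . . 2 2 . . . 3 3 .
Index 11: author = original

Answer: original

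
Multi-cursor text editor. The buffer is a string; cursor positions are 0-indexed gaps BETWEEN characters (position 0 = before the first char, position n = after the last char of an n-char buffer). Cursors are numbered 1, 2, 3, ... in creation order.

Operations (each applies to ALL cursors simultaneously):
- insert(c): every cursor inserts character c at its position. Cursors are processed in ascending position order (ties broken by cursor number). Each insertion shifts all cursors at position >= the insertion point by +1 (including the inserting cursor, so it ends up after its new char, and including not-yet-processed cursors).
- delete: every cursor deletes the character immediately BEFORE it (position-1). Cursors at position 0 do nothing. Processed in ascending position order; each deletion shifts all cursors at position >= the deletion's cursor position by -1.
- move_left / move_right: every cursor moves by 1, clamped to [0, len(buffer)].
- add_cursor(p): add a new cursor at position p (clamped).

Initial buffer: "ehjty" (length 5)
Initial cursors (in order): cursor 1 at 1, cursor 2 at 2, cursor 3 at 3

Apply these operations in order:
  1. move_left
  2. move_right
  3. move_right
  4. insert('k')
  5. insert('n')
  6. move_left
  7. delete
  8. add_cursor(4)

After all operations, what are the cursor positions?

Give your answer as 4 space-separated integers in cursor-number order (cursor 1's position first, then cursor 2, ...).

After op 1 (move_left): buffer="ehjty" (len 5), cursors c1@0 c2@1 c3@2, authorship .....
After op 2 (move_right): buffer="ehjty" (len 5), cursors c1@1 c2@2 c3@3, authorship .....
After op 3 (move_right): buffer="ehjty" (len 5), cursors c1@2 c2@3 c3@4, authorship .....
After op 4 (insert('k')): buffer="ehkjktky" (len 8), cursors c1@3 c2@5 c3@7, authorship ..1.2.3.
After op 5 (insert('n')): buffer="ehknjkntkny" (len 11), cursors c1@4 c2@7 c3@10, authorship ..11.22.33.
After op 6 (move_left): buffer="ehknjkntkny" (len 11), cursors c1@3 c2@6 c3@9, authorship ..11.22.33.
After op 7 (delete): buffer="ehnjntny" (len 8), cursors c1@2 c2@4 c3@6, authorship ..1.2.3.
After op 8 (add_cursor(4)): buffer="ehnjntny" (len 8), cursors c1@2 c2@4 c4@4 c3@6, authorship ..1.2.3.

Answer: 2 4 6 4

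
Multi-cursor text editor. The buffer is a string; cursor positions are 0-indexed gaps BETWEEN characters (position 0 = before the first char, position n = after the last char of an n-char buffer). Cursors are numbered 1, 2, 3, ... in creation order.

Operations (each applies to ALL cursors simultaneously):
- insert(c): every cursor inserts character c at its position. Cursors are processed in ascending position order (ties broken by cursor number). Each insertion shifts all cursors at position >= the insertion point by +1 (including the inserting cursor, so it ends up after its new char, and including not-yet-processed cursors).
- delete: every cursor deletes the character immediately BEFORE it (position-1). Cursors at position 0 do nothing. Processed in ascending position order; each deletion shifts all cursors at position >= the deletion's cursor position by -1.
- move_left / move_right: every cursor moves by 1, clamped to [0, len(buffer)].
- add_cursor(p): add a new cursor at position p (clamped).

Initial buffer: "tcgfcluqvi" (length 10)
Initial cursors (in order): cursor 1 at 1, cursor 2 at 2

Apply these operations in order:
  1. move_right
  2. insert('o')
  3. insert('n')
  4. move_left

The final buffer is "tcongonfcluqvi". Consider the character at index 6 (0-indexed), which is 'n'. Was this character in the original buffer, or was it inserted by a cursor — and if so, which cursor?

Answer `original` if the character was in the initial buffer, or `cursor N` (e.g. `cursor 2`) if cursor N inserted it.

Answer: cursor 2

Derivation:
After op 1 (move_right): buffer="tcgfcluqvi" (len 10), cursors c1@2 c2@3, authorship ..........
After op 2 (insert('o')): buffer="tcogofcluqvi" (len 12), cursors c1@3 c2@5, authorship ..1.2.......
After op 3 (insert('n')): buffer="tcongonfcluqvi" (len 14), cursors c1@4 c2@7, authorship ..11.22.......
After op 4 (move_left): buffer="tcongonfcluqvi" (len 14), cursors c1@3 c2@6, authorship ..11.22.......
Authorship (.=original, N=cursor N): . . 1 1 . 2 2 . . . . . . .
Index 6: author = 2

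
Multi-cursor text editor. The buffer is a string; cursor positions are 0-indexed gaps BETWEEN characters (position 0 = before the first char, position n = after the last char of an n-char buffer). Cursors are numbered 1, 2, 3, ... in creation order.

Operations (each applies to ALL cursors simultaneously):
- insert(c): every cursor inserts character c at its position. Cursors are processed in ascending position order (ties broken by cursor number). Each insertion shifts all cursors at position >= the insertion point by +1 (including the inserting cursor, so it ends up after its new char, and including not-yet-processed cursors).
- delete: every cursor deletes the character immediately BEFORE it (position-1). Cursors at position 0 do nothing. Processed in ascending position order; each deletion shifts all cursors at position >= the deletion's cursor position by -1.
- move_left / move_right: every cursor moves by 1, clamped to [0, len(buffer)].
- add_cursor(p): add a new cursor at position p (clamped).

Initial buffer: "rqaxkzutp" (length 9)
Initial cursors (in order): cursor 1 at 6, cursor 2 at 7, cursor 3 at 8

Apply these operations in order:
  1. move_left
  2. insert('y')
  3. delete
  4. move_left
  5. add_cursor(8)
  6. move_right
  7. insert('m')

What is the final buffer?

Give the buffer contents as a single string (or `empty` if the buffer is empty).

Answer: rqaxkmzmumtpm

Derivation:
After op 1 (move_left): buffer="rqaxkzutp" (len 9), cursors c1@5 c2@6 c3@7, authorship .........
After op 2 (insert('y')): buffer="rqaxkyzyuytp" (len 12), cursors c1@6 c2@8 c3@10, authorship .....1.2.3..
After op 3 (delete): buffer="rqaxkzutp" (len 9), cursors c1@5 c2@6 c3@7, authorship .........
After op 4 (move_left): buffer="rqaxkzutp" (len 9), cursors c1@4 c2@5 c3@6, authorship .........
After op 5 (add_cursor(8)): buffer="rqaxkzutp" (len 9), cursors c1@4 c2@5 c3@6 c4@8, authorship .........
After op 6 (move_right): buffer="rqaxkzutp" (len 9), cursors c1@5 c2@6 c3@7 c4@9, authorship .........
After op 7 (insert('m')): buffer="rqaxkmzmumtpm" (len 13), cursors c1@6 c2@8 c3@10 c4@13, authorship .....1.2.3..4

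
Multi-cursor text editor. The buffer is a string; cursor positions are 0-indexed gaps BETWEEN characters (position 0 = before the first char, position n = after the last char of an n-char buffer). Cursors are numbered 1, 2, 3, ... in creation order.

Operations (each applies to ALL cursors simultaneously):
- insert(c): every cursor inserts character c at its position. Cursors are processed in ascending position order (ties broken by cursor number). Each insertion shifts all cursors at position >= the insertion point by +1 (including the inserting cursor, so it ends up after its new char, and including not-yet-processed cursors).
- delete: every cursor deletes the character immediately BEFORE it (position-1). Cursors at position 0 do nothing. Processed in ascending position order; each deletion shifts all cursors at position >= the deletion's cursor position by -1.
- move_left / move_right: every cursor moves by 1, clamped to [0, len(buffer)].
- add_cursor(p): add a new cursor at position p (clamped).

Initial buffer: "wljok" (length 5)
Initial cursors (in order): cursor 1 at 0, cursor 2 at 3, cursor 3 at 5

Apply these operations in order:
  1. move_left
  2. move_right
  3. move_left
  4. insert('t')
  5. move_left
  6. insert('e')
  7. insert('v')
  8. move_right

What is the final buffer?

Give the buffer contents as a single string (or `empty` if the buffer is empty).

After op 1 (move_left): buffer="wljok" (len 5), cursors c1@0 c2@2 c3@4, authorship .....
After op 2 (move_right): buffer="wljok" (len 5), cursors c1@1 c2@3 c3@5, authorship .....
After op 3 (move_left): buffer="wljok" (len 5), cursors c1@0 c2@2 c3@4, authorship .....
After op 4 (insert('t')): buffer="twltjotk" (len 8), cursors c1@1 c2@4 c3@7, authorship 1..2..3.
After op 5 (move_left): buffer="twltjotk" (len 8), cursors c1@0 c2@3 c3@6, authorship 1..2..3.
After op 6 (insert('e')): buffer="etwletjoetk" (len 11), cursors c1@1 c2@5 c3@9, authorship 11..22..33.
After op 7 (insert('v')): buffer="evtwlevtjoevtk" (len 14), cursors c1@2 c2@7 c3@12, authorship 111..222..333.
After op 8 (move_right): buffer="evtwlevtjoevtk" (len 14), cursors c1@3 c2@8 c3@13, authorship 111..222..333.

Answer: evtwlevtjoevtk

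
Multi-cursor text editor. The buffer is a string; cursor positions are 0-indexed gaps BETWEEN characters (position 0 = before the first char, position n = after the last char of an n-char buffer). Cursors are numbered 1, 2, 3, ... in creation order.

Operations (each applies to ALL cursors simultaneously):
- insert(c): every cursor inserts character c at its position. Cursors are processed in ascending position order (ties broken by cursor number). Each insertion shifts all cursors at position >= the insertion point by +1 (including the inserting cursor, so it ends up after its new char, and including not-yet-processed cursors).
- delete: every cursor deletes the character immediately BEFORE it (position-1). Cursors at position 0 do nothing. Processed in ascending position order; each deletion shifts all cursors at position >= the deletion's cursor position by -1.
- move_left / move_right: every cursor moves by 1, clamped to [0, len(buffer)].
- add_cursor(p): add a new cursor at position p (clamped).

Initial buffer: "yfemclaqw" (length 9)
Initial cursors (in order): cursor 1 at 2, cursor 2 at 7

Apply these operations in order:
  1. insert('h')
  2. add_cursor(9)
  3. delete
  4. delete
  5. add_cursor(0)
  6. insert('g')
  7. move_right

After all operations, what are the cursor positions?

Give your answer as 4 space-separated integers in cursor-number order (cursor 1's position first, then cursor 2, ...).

Answer: 4 8 8 2

Derivation:
After op 1 (insert('h')): buffer="yfhemclahqw" (len 11), cursors c1@3 c2@9, authorship ..1.....2..
After op 2 (add_cursor(9)): buffer="yfhemclahqw" (len 11), cursors c1@3 c2@9 c3@9, authorship ..1.....2..
After op 3 (delete): buffer="yfemclqw" (len 8), cursors c1@2 c2@6 c3@6, authorship ........
After op 4 (delete): buffer="yemqw" (len 5), cursors c1@1 c2@3 c3@3, authorship .....
After op 5 (add_cursor(0)): buffer="yemqw" (len 5), cursors c4@0 c1@1 c2@3 c3@3, authorship .....
After op 6 (insert('g')): buffer="gygemggqw" (len 9), cursors c4@1 c1@3 c2@7 c3@7, authorship 4.1..23..
After op 7 (move_right): buffer="gygemggqw" (len 9), cursors c4@2 c1@4 c2@8 c3@8, authorship 4.1..23..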